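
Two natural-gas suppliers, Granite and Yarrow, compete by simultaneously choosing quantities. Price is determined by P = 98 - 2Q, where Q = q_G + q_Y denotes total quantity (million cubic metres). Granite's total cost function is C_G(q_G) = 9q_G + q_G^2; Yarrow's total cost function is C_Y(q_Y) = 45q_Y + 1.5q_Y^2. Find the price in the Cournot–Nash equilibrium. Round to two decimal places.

63.42

Granite's profit: π_G = (98 - 2Q)q_G - (9q_G + q_G²). Setting ∂π_G/∂q_G = 0: 89 - 6q_G - 2(q_Y) = 0.
Yarrow's first-order condition: 53 - 7q_Y - 2(q_G) = 0.
So q_G = (89 - 2q_Y)/6 and q_Y = (53 - 2q_G)/7.
Substituting one into the other gives q_G = 517/38 and q_Y = 70/19.
Total output Q = 657/38, so price P = 98 - 2·(657/38) = 1205/19.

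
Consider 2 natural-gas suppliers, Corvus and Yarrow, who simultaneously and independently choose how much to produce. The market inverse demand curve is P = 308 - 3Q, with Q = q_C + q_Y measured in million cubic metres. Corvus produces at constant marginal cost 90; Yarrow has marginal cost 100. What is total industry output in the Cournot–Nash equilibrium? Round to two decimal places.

47.33

Corvus's profit: π_C = (308 - 3Q)q_C - (90q_C). Setting ∂π_C/∂q_C = 0: 218 - 6q_C - 3(q_Y) = 0.
Yarrow's profit: π_Y = (308 - 3Q)q_Y - (100q_Y). Setting ∂π_Y/∂q_Y = 0: 208 - 6q_Y - 3(q_C) = 0.
Rearranging gives the reaction functions q_C = (218 - 3q_Y)/6 and q_Y = (208 - 3q_C)/6.
Solving the pair: q_C = 76/3, q_Y = 22.
Total output Q = 76/3 + 22 = 142/3.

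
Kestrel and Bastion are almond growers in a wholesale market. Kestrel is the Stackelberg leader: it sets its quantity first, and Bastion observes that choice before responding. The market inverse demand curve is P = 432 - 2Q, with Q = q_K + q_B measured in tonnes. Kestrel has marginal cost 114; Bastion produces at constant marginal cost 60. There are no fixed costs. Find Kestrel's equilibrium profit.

The follower Bastion best-responds to any q_K: π_B = (432 - 2Q)q_B - 60q_B.
Setting the follower's marginal profit to zero, 372 - 2q_K - 4q_B = 0, i.e. q_B = (372 - 2q_K)/4.
Kestrel substitutes q_B(q_K) into its own profit: π_K = q_K(432 - 2q_K - (372 - 2q_K)/2) - 114q_K = (246 - q_K)q_K - 114q_K.
Leader FOC: 132 - 2q_K = 0, so q_K = 66.
Then q_B = (372 - 2·66)/4 = 60.
Price P = 432 - 2·126 = 180.
Kestrel's profit: (180 - 114)·66 = 4356.

4356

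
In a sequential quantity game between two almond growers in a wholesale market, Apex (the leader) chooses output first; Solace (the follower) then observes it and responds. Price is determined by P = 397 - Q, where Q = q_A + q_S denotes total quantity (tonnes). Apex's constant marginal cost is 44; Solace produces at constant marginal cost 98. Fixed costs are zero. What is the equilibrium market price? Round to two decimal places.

Solve by backward induction. Given q_A, the follower Solace maximises π_S = (397 - q_A - q_S)q_S - 98q_S.
∂π_S/∂q_S = 299 - q_A - 2q_S = 0 gives the reaction function q_S = (299 - q_A)/2.
The leader anticipates this reaction. Substituting into P = 397 - Q gives P = 495/2 - (1/2)q_A, so π_A = (495/2 - (1/2)q_A)q_A - 44q_A.
Maximising: ∂π_A/∂q_A = 407/2 - q_A = 0, giving q_A = 407/2.
Then q_S = (299 - 407/2)/2 = 191/4.
Total output Q = 1005/4, so price P = 397 - 1005/4 = 583/4.

145.75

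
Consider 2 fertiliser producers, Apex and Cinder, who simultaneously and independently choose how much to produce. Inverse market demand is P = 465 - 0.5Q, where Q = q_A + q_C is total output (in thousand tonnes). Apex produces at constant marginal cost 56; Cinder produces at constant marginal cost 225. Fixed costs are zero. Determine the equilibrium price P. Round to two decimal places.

248.67

Apex's profit: π_A = (465 - 0.5Q)q_A - (56q_A). Setting ∂π_A/∂q_A = 0: 409 - q_A - (1/2)(q_C) = 0.
Cinder's first-order condition: 240 - q_C - (1/2)(q_A) = 0.
So q_A = (409 - (1/2)q_C) and q_C = (240 - (1/2)q_A).
Solving the pair: q_A = 1156/3, q_C = 142/3.
Total output Q = 1298/3, so price P = 465 - (1/2)·(1298/3) = 746/3.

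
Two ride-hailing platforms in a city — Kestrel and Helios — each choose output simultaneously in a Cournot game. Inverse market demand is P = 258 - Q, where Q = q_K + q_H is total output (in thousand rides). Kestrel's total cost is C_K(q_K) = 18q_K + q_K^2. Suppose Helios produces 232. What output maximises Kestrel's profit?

2

With the rival's output fixed at 232, Kestrel's profit is π_K = (258 - 232 - q_K)q_K - (18q_K + q_K²) = (26 - q_K)q_K - (18q_K + q_K²).
∂π_K/∂q_K = 8 - 4q_K = 0, so q_K = 2.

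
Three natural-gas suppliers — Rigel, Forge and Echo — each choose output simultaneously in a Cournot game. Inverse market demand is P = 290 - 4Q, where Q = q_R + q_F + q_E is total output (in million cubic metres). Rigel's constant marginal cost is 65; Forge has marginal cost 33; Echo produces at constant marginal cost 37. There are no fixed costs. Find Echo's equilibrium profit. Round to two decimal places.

Rigel's profit: π_R = (290 - 4Q)q_R - (65q_R). Setting ∂π_R/∂q_R = 0: 225 - 8q_R - 4(q_F + q_E) = 0.
Forge's profit: π_F = (290 - 4Q)q_F - (33q_F). Setting ∂π_F/∂q_F = 0: 257 - 8q_F - 4(q_R + q_E) = 0.
Echo's first-order condition: 253 - 8q_E - 4(q_R + q_F) = 0.
Summing all 3 equations gives 735 − 16Q = 0, hence Q = 735/16.
Back-substituting: q_R = (225 − 735/4)/4 = 165/16, q_F = (257 − 735/4)/4 = 293/16, q_E = (253 − 735/4)/4 = 277/16.
Price P = 290 - 4·(735/16) = 425/4.
Echo's profit: (425/4 - 37)·(277/16) = 1198.8906.

1198.89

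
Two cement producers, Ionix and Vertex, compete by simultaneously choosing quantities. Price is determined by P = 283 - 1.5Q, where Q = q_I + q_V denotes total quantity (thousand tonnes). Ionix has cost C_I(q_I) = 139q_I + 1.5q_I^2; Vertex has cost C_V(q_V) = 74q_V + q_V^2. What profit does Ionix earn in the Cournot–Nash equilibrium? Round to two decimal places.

643.75

Ionix's profit: π_I = (283 - 1.5Q)q_I - (139q_I + (3/2)q_I²). Setting ∂π_I/∂q_I = 0: 144 - 6q_I - (3/2)(q_V) = 0.
Vertex's first-order condition: 209 - 5q_V - (3/2)(q_I) = 0.
Rearranging gives the reaction functions q_I = (144 - (3/2)q_V)/6 and q_V = (209 - (3/2)q_I)/5.
Substituting one into the other gives q_I = 542/37 and q_V = 1384/37.
Price P = 283 - (3/2)·(1926/37) = 204.9189.
Ionix's profit: 204.9189·(542/37) - 139·(542/37) - (3/2)(542/37)² = 643.7487.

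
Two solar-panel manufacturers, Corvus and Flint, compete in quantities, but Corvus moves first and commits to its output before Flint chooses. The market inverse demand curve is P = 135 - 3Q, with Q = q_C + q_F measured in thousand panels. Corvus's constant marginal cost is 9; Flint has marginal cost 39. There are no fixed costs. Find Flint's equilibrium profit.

27

Solve by backward induction. Given q_C, the follower Flint maximises π_F = (135 - 3q_C - 3q_F)q_F - 39q_F.
Follower FOC: 96 - 3q_C - 6q_F = 0, so q_F(q_C) = (96 - 3q_C)/6.
The leader anticipates this reaction. Substituting into P = 135 - 3Q gives P = 87 - (3/2)q_C, so π_C = (87 - (3/2)q_C)q_C - 9q_C.
Maximising: ∂π_C/∂q_C = 78 - 3q_C = 0, giving q_C = 26.
Then q_F = (96 - 3·26)/6 = 3.
Price P = 135 - 3·29 = 48.
Flint's profit: (48 - 39)·3 = 27.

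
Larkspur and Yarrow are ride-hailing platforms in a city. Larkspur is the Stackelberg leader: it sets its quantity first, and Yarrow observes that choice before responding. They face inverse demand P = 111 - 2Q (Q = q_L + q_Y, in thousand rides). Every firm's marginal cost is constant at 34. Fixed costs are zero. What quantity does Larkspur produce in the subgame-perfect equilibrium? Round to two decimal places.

Solve by backward induction. Given q_L, the follower Yarrow maximises π_Y = (111 - 2q_L - 2q_Y)q_Y - 34q_Y.
∂π_Y/∂q_Y = 77 - 2q_L - 4q_Y = 0 gives the reaction function q_Y = (77 - 2q_L)/4.
Larkspur substitutes q_Y(q_L) into its own profit: π_L = q_L(111 - 2q_L - (77 - 2q_L)/2) - 34q_L = (145/2 - q_L)q_L - 34q_L.
Leader FOC: 77/2 - 2q_L = 0, so q_L = 77/4.
Then q_Y = (77 - 2·(77/4))/4 = 77/8.

19.25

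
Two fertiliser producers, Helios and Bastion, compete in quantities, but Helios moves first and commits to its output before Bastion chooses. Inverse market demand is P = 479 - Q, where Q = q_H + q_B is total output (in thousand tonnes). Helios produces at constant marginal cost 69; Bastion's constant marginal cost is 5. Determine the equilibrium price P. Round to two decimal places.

155.50

The follower Bastion best-responds to any q_H: π_B = (479 - Q)q_B - 5q_B.
Setting the follower's marginal profit to zero, 474 - q_H - 2q_B = 0, i.e. q_B = (474 - q_H)/2.
Helios substitutes q_B(q_H) into its own profit: π_H = q_H(479 - q_H - (474 - q_H)/2) - 69q_H = (242 - (1/2)q_H)q_H - 69q_H.
Maximising: ∂π_H/∂q_H = 173 - q_H = 0, giving q_H = 173.
Then q_B = (474 - 173)/2 = 301/2.
Total output Q = 647/2, so price P = 479 - 647/2 = 311/2.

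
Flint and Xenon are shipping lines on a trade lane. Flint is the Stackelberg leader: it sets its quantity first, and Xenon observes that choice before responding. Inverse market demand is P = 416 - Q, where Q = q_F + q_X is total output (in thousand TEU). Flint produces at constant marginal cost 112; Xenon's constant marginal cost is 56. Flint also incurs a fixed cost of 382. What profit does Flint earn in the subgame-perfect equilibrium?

The follower Xenon best-responds to any q_F: π_X = (416 - Q)q_X - 56q_X.
Setting the follower's marginal profit to zero, 360 - q_F - 2q_X = 0, i.e. q_X = (360 - q_F)/2.
The leader anticipates this reaction. Substituting into P = 416 - Q gives P = 236 - (1/2)q_F, so π_F = (236 - (1/2)q_F)q_F - 112q_F.
Maximising: ∂π_F/∂q_F = 124 - q_F = 0, giving q_F = 124.
Then q_X = (360 - 124)/2 = 118.
Price P = 416 - 242 = 174.
Flint's profit: (174 - 112)·124 - 382 = 7306.

7306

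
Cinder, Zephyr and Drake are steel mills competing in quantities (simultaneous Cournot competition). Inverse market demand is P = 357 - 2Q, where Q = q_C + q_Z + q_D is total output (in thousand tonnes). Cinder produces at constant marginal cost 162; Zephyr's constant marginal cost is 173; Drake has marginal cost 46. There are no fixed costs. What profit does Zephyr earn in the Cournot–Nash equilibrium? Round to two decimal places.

66.13

Cinder's profit: π_C = (357 - 2Q)q_C - (162q_C). Setting ∂π_C/∂q_C = 0: 195 - 4q_C - 2(q_Z + q_D) = 0.
Zephyr's first-order condition: 184 - 4q_Z - 2(q_C + q_D) = 0.
Drake's profit: π_D = (357 - 2Q)q_D - (46q_D). Setting ∂π_D/∂q_D = 0: 311 - 4q_D - 2(q_C + q_Z) = 0.
Summing all 3 equations gives 690 − 8Q = 0, hence Q = 345/4.
Back-substituting: q_C = (195 − 345/2)/2 = 45/4, q_Z = (184 − 345/2)/2 = 23/4, q_D = (311 − 345/2)/2 = 277/4.
Price P = 357 - 2·(345/4) = 369/2.
Zephyr's profit: (369/2 - 173)·(23/4) = 529/8.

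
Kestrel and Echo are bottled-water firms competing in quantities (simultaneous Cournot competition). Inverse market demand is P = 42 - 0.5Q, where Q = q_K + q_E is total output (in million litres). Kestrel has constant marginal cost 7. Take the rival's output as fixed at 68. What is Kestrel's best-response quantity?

1

With the rival's output fixed at 68, Kestrel's profit is π_K = (42 - (1/2)·68 - (1/2)q_K)q_K - (7q_K) = (8 - (1/2)q_K)q_K - (7q_K).
∂π_K/∂q_K = 1 - q_K = 0, so q_K = 1.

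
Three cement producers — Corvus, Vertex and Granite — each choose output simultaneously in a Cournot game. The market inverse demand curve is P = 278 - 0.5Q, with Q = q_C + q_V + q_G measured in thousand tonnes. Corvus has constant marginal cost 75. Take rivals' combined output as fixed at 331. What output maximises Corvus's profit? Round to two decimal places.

With rivals' combined output fixed at 331, Corvus's profit is π_C = (278 - (1/2)·331 - (1/2)q_C)q_C - (75q_C) = (225/2 - (1/2)q_C)q_C - (75q_C).
∂π_C/∂q_C = 75/2 - q_C = 0, so q_C = 75/2.

37.50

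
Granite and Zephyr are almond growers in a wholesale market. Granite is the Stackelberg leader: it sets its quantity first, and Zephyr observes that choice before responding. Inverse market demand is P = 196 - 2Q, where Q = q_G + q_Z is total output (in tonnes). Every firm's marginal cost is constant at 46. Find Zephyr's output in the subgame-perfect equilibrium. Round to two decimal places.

18.75

Solve by backward induction. Given q_G, the follower Zephyr maximises π_Z = (196 - 2q_G - 2q_Z)q_Z - 46q_Z.
Setting the follower's marginal profit to zero, 150 - 2q_G - 4q_Z = 0, i.e. q_Z = (150 - 2q_G)/4.
Granite substitutes q_Z(q_G) into its own profit: π_G = q_G(196 - 2q_G - (150 - 2q_G)/2) - 46q_G = (121 - q_G)q_G - 46q_G.
Maximising: ∂π_G/∂q_G = 75 - 2q_G = 0, giving q_G = 75/2.
Then q_Z = (150 - 2·(75/2))/4 = 75/4.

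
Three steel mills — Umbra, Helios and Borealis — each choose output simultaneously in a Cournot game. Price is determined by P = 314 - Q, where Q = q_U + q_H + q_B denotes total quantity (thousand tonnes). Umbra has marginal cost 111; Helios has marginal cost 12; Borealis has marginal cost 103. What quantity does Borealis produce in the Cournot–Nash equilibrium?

Umbra's profit: π_U = (314 - Q)q_U - (111q_U). Setting ∂π_U/∂q_U = 0: 203 - 2q_U - (q_H + q_B) = 0.
Helios's first-order condition: 302 - 2q_H - (q_U + q_B) = 0.
Borealis's profit: π_B = (314 - Q)q_B - (103q_B). Setting ∂π_B/∂q_B = 0: 211 - 2q_B - (q_U + q_H) = 0.
Adding the 3 first-order conditions: 716 − 4Q = 0, so Q = 179.
Back-substituting: q_U = (203 − 179) = 24, q_H = (302 − 179) = 123, q_B = (211 − 179) = 32.

32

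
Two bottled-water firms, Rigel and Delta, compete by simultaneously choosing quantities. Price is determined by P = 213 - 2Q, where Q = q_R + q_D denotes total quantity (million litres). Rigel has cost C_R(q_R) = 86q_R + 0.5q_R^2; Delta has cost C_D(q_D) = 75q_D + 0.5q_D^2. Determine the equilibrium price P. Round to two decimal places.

137.29

Rigel's profit: π_R = (213 - 2Q)q_R - (86q_R + (1/2)q_R²). Setting ∂π_R/∂q_R = 0: 127 - 5q_R - 2(q_D) = 0.
Delta's first-order condition: 138 - 5q_D - 2(q_R) = 0.
Rearranging gives the reaction functions q_R = (127 - 2q_D)/5 and q_D = (138 - 2q_R)/5.
Substituting one into the other gives q_R = 359/21 and q_D = 436/21.
Total output Q = 265/7, so price P = 213 - 2·(265/7) = 961/7.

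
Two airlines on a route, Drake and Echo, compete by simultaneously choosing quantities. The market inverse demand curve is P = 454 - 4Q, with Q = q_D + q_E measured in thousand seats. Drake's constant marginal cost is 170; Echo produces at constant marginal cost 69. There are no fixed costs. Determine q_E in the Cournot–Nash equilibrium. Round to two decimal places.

Drake's profit: π_D = (454 - 4Q)q_D - (170q_D). Setting ∂π_D/∂q_D = 0: 284 - 8q_D - 4(q_E) = 0.
Echo's first-order condition: 385 - 8q_E - 4(q_D) = 0.
Best responses: q_D = (284 - 4q_E)/8, q_E = (385 - 4q_D)/8.
Solving the pair: q_D = 61/4, q_E = 81/2.

40.50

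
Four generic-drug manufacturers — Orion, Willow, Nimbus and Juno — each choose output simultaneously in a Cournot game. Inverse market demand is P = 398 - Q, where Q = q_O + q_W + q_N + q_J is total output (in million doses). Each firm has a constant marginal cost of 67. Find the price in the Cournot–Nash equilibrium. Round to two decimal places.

Each firm earns π_i = (398 - Q)q_i - 67q_i.
First-order condition (treating rivals' output as given): 331 - 2q_i - Σ_{j≠i} q_j = 0.
By symmetry each firm produces the same amount; substituting Σ_{j≠i} q_j = 3q_i yields q_i = 331/5.
Total output Q = 1324/5, so price P = 398 - 1324/5 = 666/5.

133.20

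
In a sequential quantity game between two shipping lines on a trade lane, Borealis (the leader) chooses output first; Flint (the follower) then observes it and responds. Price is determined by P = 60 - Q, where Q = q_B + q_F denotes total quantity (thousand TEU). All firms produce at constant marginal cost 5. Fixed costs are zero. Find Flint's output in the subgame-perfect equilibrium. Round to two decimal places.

13.75

Solve by backward induction. Given q_B, the follower Flint maximises π_F = (60 - q_B - q_F)q_F - 5q_F.
∂π_F/∂q_F = 55 - q_B - 2q_F = 0 gives the reaction function q_F = (55 - q_B)/2.
Borealis substitutes q_F(q_B) into its own profit: π_B = q_B(60 - q_B - (55 - q_B)/2) - 5q_B = (65/2 - (1/2)q_B)q_B - 5q_B.
Maximising: ∂π_B/∂q_B = 55/2 - q_B = 0, giving q_B = 55/2.
Then q_F = (55 - 55/2)/2 = 55/4.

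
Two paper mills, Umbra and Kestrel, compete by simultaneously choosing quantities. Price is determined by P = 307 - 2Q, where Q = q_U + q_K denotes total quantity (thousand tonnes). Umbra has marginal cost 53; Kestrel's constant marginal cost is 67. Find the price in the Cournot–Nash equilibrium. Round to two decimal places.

142.33

Umbra's profit: π_U = (307 - 2Q)q_U - (53q_U). Setting ∂π_U/∂q_U = 0: 254 - 4q_U - 2(q_K) = 0.
Kestrel's first-order condition: 240 - 4q_K - 2(q_U) = 0.
So q_U = (254 - 2q_K)/4 and q_K = (240 - 2q_U)/4.
Solving the pair: q_U = 134/3, q_K = 113/3.
Total output Q = 247/3, so price P = 307 - 2·(247/3) = 427/3.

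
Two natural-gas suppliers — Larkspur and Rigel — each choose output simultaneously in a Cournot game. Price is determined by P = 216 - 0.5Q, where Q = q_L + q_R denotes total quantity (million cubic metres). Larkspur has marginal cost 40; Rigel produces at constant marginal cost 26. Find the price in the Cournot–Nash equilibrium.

94

Larkspur's profit: π_L = (216 - 0.5Q)q_L - (40q_L). Setting ∂π_L/∂q_L = 0: 176 - q_L - (1/2)(q_R) = 0.
Rigel's first-order condition: 190 - q_R - (1/2)(q_L) = 0.
Best responses: q_L = (176 - (1/2)q_R), q_R = (190 - (1/2)q_L).
Substituting one into the other gives q_L = 108 and q_R = 136.
Total output Q = 244, so price P = 216 - (1/2)·244 = 94.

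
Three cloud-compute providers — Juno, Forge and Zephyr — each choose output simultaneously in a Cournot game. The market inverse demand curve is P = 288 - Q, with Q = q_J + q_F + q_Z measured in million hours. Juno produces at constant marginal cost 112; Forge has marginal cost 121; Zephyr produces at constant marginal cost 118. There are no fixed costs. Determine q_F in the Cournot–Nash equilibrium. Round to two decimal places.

Juno's profit: π_J = (288 - Q)q_J - (112q_J). Setting ∂π_J/∂q_J = 0: 176 - 2q_J - (q_F + q_Z) = 0.
Forge's first-order condition: 167 - 2q_F - (q_J + q_Z) = 0.
Zephyr's profit: π_Z = (288 - Q)q_Z - (118q_Z). Setting ∂π_Z/∂q_Z = 0: 170 - 2q_Z - (q_J + q_F) = 0.
Summing all 3 equations gives 513 − 4Q = 0, hence Q = 513/4.
Back-substituting: q_J = (176 − 513/4) = 191/4, q_F = (167 − 513/4) = 155/4, q_Z = (170 − 513/4) = 167/4.

38.75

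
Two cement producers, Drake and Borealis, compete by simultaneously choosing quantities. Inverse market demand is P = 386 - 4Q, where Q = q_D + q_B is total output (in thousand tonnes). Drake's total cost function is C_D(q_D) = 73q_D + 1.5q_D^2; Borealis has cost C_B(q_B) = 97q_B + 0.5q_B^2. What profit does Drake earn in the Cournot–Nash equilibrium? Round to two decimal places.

2202.65

Drake's profit: π_D = (386 - 4Q)q_D - (73q_D + (3/2)q_D²). Setting ∂π_D/∂q_D = 0: 313 - 11q_D - 4(q_B) = 0.
Borealis's profit: π_B = (386 - 4Q)q_B - (97q_B + (1/2)q_B²). Setting ∂π_B/∂q_B = 0: 289 - 9q_B - 4(q_D) = 0.
Best responses: q_D = (313 - 4q_B)/11, q_B = (289 - 4q_D)/9.
Substituting one into the other gives q_D = 1661/83 and q_B = 1927/83.
Price P = 386 - 4·43.2289 = 213.0843.
Drake's profit: 213.0843·(1661/83) - 73·(1661/83) - (3/2)(1661/83)² = 2202.6514.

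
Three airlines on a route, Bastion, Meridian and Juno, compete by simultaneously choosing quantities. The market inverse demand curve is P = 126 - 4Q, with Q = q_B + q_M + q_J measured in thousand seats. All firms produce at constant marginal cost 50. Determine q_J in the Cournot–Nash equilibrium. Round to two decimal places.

Each firm earns π_i = (126 - 4Q)q_i - 50q_i.
Setting ∂π_i/∂q_i = 0 with rivals' quantities fixed: 76 - 8q_i - 4·Σ_{j≠i} q_j = 0.
By symmetry each firm produces the same amount; substituting Σ_{j≠i} q_j = 2q_i yields q_i = 76/16 = 19/4.

4.75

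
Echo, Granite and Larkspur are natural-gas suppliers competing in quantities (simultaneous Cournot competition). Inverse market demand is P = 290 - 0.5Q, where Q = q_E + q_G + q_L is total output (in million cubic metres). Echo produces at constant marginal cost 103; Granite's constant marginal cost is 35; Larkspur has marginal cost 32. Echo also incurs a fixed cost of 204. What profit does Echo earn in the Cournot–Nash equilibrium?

84

Echo's profit: π_E = (290 - 0.5Q)q_E - (103q_E). Setting ∂π_E/∂q_E = 0: 187 - q_E - (1/2)(q_G + q_L) = 0.
Granite's profit: π_G = (290 - 0.5Q)q_G - (35q_G). Setting ∂π_G/∂q_G = 0: 255 - q_G - (1/2)(q_E + q_L) = 0.
Larkspur's first-order condition: 258 - q_L - (1/2)(q_E + q_G) = 0.
Summing all 3 equations gives 700 − 2Q = 0, hence Q = 350.
Back-substituting: q_E = (187 − 175)/(1/2) = 24, q_G = (255 − 175)/(1/2) = 160, q_L = (258 − 175)/(1/2) = 166.
Price P = 290 - (1/2)·350 = 115.
Echo's profit: (115 - 103)·24 - 204 = 84.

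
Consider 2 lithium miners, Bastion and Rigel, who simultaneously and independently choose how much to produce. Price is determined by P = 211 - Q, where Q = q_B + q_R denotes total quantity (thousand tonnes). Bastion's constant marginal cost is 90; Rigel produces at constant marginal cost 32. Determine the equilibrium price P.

111

Bastion's profit: π_B = (211 - Q)q_B - (90q_B). Setting ∂π_B/∂q_B = 0: 121 - 2q_B - (q_R) = 0.
Rigel's first-order condition: 179 - 2q_R - (q_B) = 0.
Rearranging gives the reaction functions q_B = (121 - q_R)/2 and q_R = (179 - q_B)/2.
Solving the pair: q_B = 21, q_R = 79.
Total output Q = 100, so price P = 211 - 100 = 111.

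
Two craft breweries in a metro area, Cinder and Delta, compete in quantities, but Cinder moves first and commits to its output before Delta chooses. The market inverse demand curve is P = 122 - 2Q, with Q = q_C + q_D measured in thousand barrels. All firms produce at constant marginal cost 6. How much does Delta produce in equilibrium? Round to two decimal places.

14.50

The follower Delta best-responds to any q_C: π_D = (122 - 2Q)q_D - 6q_D.
∂π_D/∂q_D = 116 - 2q_C - 4q_D = 0 gives the reaction function q_D = (116 - 2q_C)/4.
The leader anticipates this reaction. Substituting into P = 122 - 2Q gives P = 64 - q_C, so π_C = (64 - q_C)q_C - 6q_C.
Leader FOC: 58 - 2q_C = 0, so q_C = 29.
Then q_D = (116 - 2·29)/4 = 29/2.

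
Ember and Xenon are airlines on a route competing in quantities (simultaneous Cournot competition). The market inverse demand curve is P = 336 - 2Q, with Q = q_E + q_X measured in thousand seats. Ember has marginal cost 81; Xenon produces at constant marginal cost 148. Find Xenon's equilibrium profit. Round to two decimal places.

Ember's profit: π_E = (336 - 2Q)q_E - (81q_E). Setting ∂π_E/∂q_E = 0: 255 - 4q_E - 2(q_X) = 0.
Xenon's first-order condition: 188 - 4q_X - 2(q_E) = 0.
Rearranging gives the reaction functions q_E = (255 - 2q_X)/4 and q_X = (188 - 2q_E)/4.
Solving the pair: q_E = 161/3, q_X = 121/6.
Price P = 336 - 2·(443/6) = 565/3.
Xenon's profit: (565/3 - 148)·(121/6) = 813.3889.

813.39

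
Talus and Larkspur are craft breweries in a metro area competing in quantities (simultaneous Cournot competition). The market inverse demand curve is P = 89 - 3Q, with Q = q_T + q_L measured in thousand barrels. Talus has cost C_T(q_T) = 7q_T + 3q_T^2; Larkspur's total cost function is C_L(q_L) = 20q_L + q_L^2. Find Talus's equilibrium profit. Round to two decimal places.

Talus's profit: π_T = (89 - 3Q)q_T - (7q_T + 3q_T²). Setting ∂π_T/∂q_T = 0: 82 - 12q_T - 3(q_L) = 0.
Larkspur's profit: π_L = (89 - 3Q)q_L - (20q_L + q_L²). Setting ∂π_L/∂q_L = 0: 69 - 8q_L - 3(q_T) = 0.
Rearranging gives the reaction functions q_T = (82 - 3q_L)/12 and q_L = (69 - 3q_T)/8.
Substituting one into the other gives q_T = 449/87 and q_L = 194/29.
Price P = 89 - 3·(1031/87) = 1550/29.
Talus's profit: (1550/29)·(449/87) - 7·(449/87) - 3(449/87)² = 159.8105.

159.81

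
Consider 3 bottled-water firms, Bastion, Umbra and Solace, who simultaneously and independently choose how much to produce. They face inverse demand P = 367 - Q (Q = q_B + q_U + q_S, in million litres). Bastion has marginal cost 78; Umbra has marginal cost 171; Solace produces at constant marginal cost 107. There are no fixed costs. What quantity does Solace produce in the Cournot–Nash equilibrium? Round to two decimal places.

73.75

Bastion's profit: π_B = (367 - Q)q_B - (78q_B). Setting ∂π_B/∂q_B = 0: 289 - 2q_B - (q_U + q_S) = 0.
Umbra's profit: π_U = (367 - Q)q_U - (171q_U). Setting ∂π_U/∂q_U = 0: 196 - 2q_U - (q_B + q_S) = 0.
Solace's first-order condition: 260 - 2q_S - (q_B + q_U) = 0.
Adding the 3 conditions: 745 − 2Q − 2Q = 0, i.e. Q = 745/4.
Back-substituting: q_B = (289 − 745/4) = 411/4, q_U = (196 − 745/4) = 39/4, q_S = (260 − 745/4) = 295/4.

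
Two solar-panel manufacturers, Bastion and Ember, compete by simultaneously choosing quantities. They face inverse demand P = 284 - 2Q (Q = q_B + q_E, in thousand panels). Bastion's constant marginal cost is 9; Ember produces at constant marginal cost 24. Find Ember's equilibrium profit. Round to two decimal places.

3334.72

Bastion's profit: π_B = (284 - 2Q)q_B - (9q_B). Setting ∂π_B/∂q_B = 0: 275 - 4q_B - 2(q_E) = 0.
Ember's first-order condition: 260 - 4q_E - 2(q_B) = 0.
Best responses: q_B = (275 - 2q_E)/4, q_E = (260 - 2q_B)/4.
Substituting one into the other gives q_B = 145/3 and q_E = 245/6.
Price P = 284 - 2·(535/6) = 317/3.
Ember's profit: (317/3 - 24)·(245/6) = 3334.7222.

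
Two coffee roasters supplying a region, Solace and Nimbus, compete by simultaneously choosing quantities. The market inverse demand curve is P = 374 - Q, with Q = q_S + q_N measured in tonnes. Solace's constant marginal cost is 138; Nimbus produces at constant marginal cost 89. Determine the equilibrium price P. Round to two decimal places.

Solace's profit: π_S = (374 - Q)q_S - (138q_S). Setting ∂π_S/∂q_S = 0: 236 - 2q_S - (q_N) = 0.
Nimbus's first-order condition: 285 - 2q_N - (q_S) = 0.
Best responses: q_S = (236 - q_N)/2, q_N = (285 - q_S)/2.
Solving the pair: q_S = 187/3, q_N = 334/3.
Total output Q = 521/3, so price P = 374 - 521/3 = 601/3.

200.33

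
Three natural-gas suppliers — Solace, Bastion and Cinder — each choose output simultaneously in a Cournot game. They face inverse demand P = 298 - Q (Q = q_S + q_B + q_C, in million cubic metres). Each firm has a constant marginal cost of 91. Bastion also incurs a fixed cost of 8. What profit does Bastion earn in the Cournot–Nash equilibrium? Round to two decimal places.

2670.06

Each firm earns π_i = (298 - Q)q_i - 91q_i.
First-order condition (treating rivals' output as given): 207 - 2q_i - Σ_{j≠i} q_j = 0.
With identical firms every q_j equals q_i, so Σ_{j≠i} q_j = 2q_i and 207 = 4q_i, giving q_i = 207/4.
Price P = 298 - 621/4 = 571/4.
Bastion's profit: (571/4 - 91)·(207/4) - 8 = 2670.0625.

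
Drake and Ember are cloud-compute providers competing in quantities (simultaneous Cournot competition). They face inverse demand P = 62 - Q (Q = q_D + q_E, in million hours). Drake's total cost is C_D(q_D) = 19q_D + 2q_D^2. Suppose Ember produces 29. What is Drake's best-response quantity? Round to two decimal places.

With the rival's output fixed at 29, Drake's profit is π_D = (62 - 29 - q_D)q_D - (19q_D + 2q_D²) = (33 - q_D)q_D - (19q_D + 2q_D²).
∂π_D/∂q_D = 14 - 6q_D = 0, so q_D = 7/3.

2.33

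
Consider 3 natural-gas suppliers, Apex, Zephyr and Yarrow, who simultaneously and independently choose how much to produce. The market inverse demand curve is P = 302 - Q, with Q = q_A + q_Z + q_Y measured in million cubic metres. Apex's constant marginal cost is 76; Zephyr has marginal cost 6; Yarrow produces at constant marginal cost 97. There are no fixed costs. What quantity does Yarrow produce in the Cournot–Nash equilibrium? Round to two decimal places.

Apex's profit: π_A = (302 - Q)q_A - (76q_A). Setting ∂π_A/∂q_A = 0: 226 - 2q_A - (q_Z + q_Y) = 0.
Zephyr's profit: π_Z = (302 - Q)q_Z - (6q_Z). Setting ∂π_Z/∂q_Z = 0: 296 - 2q_Z - (q_A + q_Y) = 0.
Yarrow's first-order condition: 205 - 2q_Y - (q_A + q_Z) = 0.
Adding the 3 conditions: 727 − 2Q − 2Q = 0, i.e. Q = 727/4.
Back-substituting: q_A = (226 − 727/4) = 177/4, q_Z = (296 − 727/4) = 457/4, q_Y = (205 − 727/4) = 93/4.

23.25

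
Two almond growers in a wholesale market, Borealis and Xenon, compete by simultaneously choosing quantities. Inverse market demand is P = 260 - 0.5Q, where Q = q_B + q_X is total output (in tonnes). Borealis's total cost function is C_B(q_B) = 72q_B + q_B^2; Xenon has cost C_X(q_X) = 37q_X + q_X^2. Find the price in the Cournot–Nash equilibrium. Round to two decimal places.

201.29

Borealis's profit: π_B = (260 - 0.5Q)q_B - (72q_B + q_B²). Setting ∂π_B/∂q_B = 0: 188 - 3q_B - (1/2)(q_X) = 0.
Xenon's first-order condition: 223 - 3q_X - (1/2)(q_B) = 0.
So q_B = (188 - (1/2)q_X)/3 and q_X = (223 - (1/2)q_B)/3.
Solving the pair: q_B = 362/7, q_X = 460/7.
Total output Q = 822/7, so price P = 260 - (1/2)·(822/7) = 1409/7.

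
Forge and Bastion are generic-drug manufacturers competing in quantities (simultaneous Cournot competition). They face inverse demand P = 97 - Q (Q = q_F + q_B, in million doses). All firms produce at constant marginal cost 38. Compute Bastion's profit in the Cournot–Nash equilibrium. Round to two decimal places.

386.78

A representative firm's profit is π_i = q_i(97 - Q) - 38q_i.
First-order condition (treating rivals' output as given): 59 - 2q_i - q_j = 0.
By symmetry each firm produces the same amount; substituting q_j = q_i yields q_i = 59/3.
Price P = 97 - 118/3 = 173/3.
Bastion's profit: (173/3 - 38)·(59/3) = 386.7778.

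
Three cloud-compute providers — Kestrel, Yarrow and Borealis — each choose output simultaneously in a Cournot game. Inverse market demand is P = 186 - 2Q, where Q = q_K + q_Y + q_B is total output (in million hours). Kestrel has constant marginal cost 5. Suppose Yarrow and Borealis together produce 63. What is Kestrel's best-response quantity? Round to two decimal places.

With rivals' combined output fixed at 63, Kestrel's profit is π_K = (186 - 2·63 - 2q_K)q_K - (5q_K) = (60 - 2q_K)q_K - (5q_K).
∂π_K/∂q_K = 55 - 4q_K = 0, so q_K = 55/4.

13.75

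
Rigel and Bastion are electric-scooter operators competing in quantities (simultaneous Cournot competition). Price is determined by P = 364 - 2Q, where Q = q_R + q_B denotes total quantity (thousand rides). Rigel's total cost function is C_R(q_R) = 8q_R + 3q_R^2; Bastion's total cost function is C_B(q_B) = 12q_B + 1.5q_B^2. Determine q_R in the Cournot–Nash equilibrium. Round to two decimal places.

Rigel's profit: π_R = (364 - 2Q)q_R - (8q_R + 3q_R²). Setting ∂π_R/∂q_R = 0: 356 - 10q_R - 2(q_B) = 0.
Bastion's first-order condition: 352 - 7q_B - 2(q_R) = 0.
Rearranging gives the reaction functions q_R = (356 - 2q_B)/10 and q_B = (352 - 2q_R)/7.
Substituting one into the other gives q_R = 298/11 and q_B = 468/11.

27.09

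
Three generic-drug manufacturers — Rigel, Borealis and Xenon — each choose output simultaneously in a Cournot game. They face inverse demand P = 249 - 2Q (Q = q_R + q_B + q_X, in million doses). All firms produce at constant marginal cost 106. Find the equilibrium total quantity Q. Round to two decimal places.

Each firm earns π_i = (249 - 2Q)q_i - 106q_i.
Setting ∂π_i/∂q_i = 0 with rivals' quantities fixed: 143 - 4q_i - 2·Σ_{j≠i} q_j = 0.
With identical firms every q_j equals q_i, so Σ_{j≠i} q_j = 2q_i and 143 = 8q_i, giving q_i = 143/8.
Total output Q = 143/8 + 143/8 + 143/8 = 429/8.

53.63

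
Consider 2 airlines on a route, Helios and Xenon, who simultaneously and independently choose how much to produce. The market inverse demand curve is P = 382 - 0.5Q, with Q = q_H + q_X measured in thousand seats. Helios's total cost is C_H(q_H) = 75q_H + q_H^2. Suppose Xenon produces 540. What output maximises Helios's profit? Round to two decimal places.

With the rival's output fixed at 540, Helios's profit is π_H = (382 - (1/2)·540 - (1/2)q_H)q_H - (75q_H + q_H²) = (112 - (1/2)q_H)q_H - (75q_H + q_H²).
∂π_H/∂q_H = 37 - 3q_H = 0, so q_H = 37/3.

12.33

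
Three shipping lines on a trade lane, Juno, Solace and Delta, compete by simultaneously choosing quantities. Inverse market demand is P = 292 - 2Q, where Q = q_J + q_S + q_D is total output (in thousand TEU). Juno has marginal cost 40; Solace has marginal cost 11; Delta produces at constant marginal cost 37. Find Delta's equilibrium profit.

Juno's profit: π_J = (292 - 2Q)q_J - (40q_J). Setting ∂π_J/∂q_J = 0: 252 - 4q_J - 2(q_S + q_D) = 0.
Solace's first-order condition: 281 - 4q_S - 2(q_J + q_D) = 0.
Delta's profit: π_D = (292 - 2Q)q_D - (37q_D). Setting ∂π_D/∂q_D = 0: 255 - 4q_D - 2(q_J + q_S) = 0.
Adding the 3 first-order conditions: 788 − 8Q = 0, so Q = 197/2.
Back-substituting: q_J = (252 − 197)/2 = 55/2, q_S = (281 − 197)/2 = 42, q_D = (255 − 197)/2 = 29.
Price P = 292 - 2·(197/2) = 95.
Delta's profit: (95 - 37)·29 = 1682.

1682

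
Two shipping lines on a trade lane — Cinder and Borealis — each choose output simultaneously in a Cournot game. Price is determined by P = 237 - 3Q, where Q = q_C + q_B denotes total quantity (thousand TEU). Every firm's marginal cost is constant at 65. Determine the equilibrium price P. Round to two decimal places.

122.33

Each firm earns π_i = (237 - 3Q)q_i - 65q_i.
Setting ∂π_i/∂q_i = 0 with rivals' quantities fixed: 172 - 6q_i - 3q_j = 0.
With identical firms every q_j equals q_i, so q_j = q_i and 172 = 9q_i, giving q_i = 172/9.
Total output Q = 344/9, so price P = 237 - 3·(344/9) = 367/3.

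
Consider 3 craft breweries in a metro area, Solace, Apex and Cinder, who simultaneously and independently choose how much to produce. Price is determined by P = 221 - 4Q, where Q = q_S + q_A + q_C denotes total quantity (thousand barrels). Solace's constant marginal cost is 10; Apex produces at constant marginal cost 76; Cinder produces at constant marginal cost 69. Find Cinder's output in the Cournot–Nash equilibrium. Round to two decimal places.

Solace's profit: π_S = (221 - 4Q)q_S - (10q_S). Setting ∂π_S/∂q_S = 0: 211 - 8q_S - 4(q_A + q_C) = 0.
Apex's profit: π_A = (221 - 4Q)q_A - (76q_A). Setting ∂π_A/∂q_A = 0: 145 - 8q_A - 4(q_S + q_C) = 0.
Cinder's profit: π_C = (221 - 4Q)q_C - (69q_C). Setting ∂π_C/∂q_C = 0: 152 - 8q_C - 4(q_S + q_A) = 0.
Adding the 3 first-order conditions: 508 − 16Q = 0, so Q = 127/4.
Back-substituting: q_S = (211 − 127)/4 = 21, q_A = (145 − 127)/4 = 9/2, q_C = (152 − 127)/4 = 25/4.

6.25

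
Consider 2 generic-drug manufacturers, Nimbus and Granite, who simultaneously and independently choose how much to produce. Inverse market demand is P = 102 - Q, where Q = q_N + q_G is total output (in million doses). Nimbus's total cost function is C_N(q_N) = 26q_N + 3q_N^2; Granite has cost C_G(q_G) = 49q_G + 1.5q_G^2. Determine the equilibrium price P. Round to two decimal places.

84.69

Nimbus's profit: π_N = (102 - Q)q_N - (26q_N + 3q_N²). Setting ∂π_N/∂q_N = 0: 76 - 8q_N - (q_G) = 0.
Granite's first-order condition: 53 - 5q_G - (q_N) = 0.
Rearranging gives the reaction functions q_N = (76 - q_G)/8 and q_G = (53 - q_N)/5.
Solving the pair: q_N = 109/13, q_G = 116/13.
Total output Q = 225/13, so price P = 102 - 225/13 = 1101/13.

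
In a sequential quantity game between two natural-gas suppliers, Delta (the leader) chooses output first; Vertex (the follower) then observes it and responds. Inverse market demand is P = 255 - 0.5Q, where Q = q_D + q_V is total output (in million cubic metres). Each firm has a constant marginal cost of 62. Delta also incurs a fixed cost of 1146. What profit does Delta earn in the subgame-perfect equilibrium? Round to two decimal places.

The follower Vertex best-responds to any q_D: π_V = (255 - 0.5Q)q_V - 62q_V.
Setting the follower's marginal profit to zero, 193 - (1/2)q_D - q_V = 0, i.e. q_V = (193 - (1/2)q_D).
The leader anticipates this reaction. Substituting into P = 255 - 0.5Q gives P = 317/2 - (1/4)q_D, so π_D = (317/2 - (1/4)q_D)q_D - 62q_D.
Leader FOC: 193/2 - (1/2)q_D = 0, so q_D = 193.
Then q_V = (193 - (1/2)·193) = 193/2.
Price P = 255 - (1/2)·(579/2) = 441/4.
Delta's profit: (441/4 - 62)·193 - 1146 = 8166.2500.

8166.25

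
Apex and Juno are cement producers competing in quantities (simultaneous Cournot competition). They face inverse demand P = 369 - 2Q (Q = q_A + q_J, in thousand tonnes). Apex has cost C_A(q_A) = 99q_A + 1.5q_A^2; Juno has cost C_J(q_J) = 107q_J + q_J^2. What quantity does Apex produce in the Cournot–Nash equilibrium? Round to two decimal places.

28.84

Apex's profit: π_A = (369 - 2Q)q_A - (99q_A + (3/2)q_A²). Setting ∂π_A/∂q_A = 0: 270 - 7q_A - 2(q_J) = 0.
Juno's first-order condition: 262 - 6q_J - 2(q_A) = 0.
So q_A = (270 - 2q_J)/7 and q_J = (262 - 2q_A)/6.
Substituting one into the other gives q_A = 548/19 and q_J = 647/19.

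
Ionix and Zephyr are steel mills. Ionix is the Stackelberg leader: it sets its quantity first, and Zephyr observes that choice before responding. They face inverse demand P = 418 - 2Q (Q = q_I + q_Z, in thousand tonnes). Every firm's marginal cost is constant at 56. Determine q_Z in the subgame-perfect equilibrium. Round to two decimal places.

Solve by backward induction. Given q_I, the follower Zephyr maximises π_Z = (418 - 2q_I - 2q_Z)q_Z - 56q_Z.
Setting the follower's marginal profit to zero, 362 - 2q_I - 4q_Z = 0, i.e. q_Z = (362 - 2q_I)/4.
The leader anticipates this reaction. Substituting into P = 418 - 2Q gives P = 237 - q_I, so π_I = (237 - q_I)q_I - 56q_I.
The leader's first-order condition 181 - 2q_I = 0 yields q_I = 181/2.
Then q_Z = (362 - 2·(181/2))/4 = 181/4.

45.25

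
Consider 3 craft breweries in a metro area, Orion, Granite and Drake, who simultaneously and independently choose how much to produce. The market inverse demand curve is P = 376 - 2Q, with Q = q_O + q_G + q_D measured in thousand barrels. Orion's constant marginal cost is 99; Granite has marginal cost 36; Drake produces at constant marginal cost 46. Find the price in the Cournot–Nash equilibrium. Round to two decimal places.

Orion's profit: π_O = (376 - 2Q)q_O - (99q_O). Setting ∂π_O/∂q_O = 0: 277 - 4q_O - 2(q_G + q_D) = 0.
Granite's profit: π_G = (376 - 2Q)q_G - (36q_G). Setting ∂π_G/∂q_G = 0: 340 - 4q_G - 2(q_O + q_D) = 0.
Drake's first-order condition: 330 - 4q_D - 2(q_O + q_G) = 0.
Summing all 3 equations gives 947 − 8Q = 0, hence Q = 947/8.
Back-substituting: q_O = (277 − 947/4)/2 = 161/8, q_G = (340 − 947/4)/2 = 413/8, q_D = (330 − 947/4)/2 = 373/8.
Total output Q = 947/8, so price P = 376 - 2·(947/8) = 557/4.

139.25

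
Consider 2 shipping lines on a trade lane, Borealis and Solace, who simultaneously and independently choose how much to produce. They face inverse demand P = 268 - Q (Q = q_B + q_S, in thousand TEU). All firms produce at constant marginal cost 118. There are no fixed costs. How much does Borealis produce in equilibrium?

50

Each firm earns π_i = (268 - Q)q_i - 118q_i.
Setting ∂π_i/∂q_i = 0 with rivals' quantities fixed: 150 - 2q_i - q_j = 0.
By symmetry each firm produces the same amount; substituting q_j = q_i yields q_i = 150/3 = 50.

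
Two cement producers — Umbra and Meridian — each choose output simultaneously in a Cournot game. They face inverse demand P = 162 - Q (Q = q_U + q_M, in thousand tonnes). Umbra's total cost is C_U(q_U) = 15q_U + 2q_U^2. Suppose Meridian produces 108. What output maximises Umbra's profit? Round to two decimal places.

6.50

With the rival's output fixed at 108, Umbra's profit is π_U = (162 - 108 - q_U)q_U - (15q_U + 2q_U²) = (54 - q_U)q_U - (15q_U + 2q_U²).
∂π_U/∂q_U = 39 - 6q_U = 0, so q_U = 13/2.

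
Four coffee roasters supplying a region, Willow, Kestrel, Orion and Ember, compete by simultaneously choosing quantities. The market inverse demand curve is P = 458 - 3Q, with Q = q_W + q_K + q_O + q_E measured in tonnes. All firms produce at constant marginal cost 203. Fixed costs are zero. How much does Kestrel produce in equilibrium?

17

A representative firm's profit is π_i = q_i(458 - 3Q) - 203q_i.
Setting ∂π_i/∂q_i = 0 with rivals' quantities fixed: 255 - 6q_i - 3·Σ_{j≠i} q_j = 0.
By symmetry each firm produces the same amount; substituting Σ_{j≠i} q_j = 3q_i yields q_i = 255/15 = 17.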